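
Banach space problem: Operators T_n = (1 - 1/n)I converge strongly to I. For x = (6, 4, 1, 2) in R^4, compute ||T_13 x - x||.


T_13 x - x = (1 - 1/13)x - x = -x/13
||x|| = sqrt(57) = 7.5498
||T_13 x - x|| = ||x||/13 = 7.5498/13 = 0.5808

0.5808


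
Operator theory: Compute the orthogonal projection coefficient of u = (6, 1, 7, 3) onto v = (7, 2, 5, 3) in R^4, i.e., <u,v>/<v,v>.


Computing <u,v> = 6*7 + 1*2 + 7*5 + 3*3 = 88
Computing <v,v> = 7^2 + 2^2 + 5^2 + 3^2 = 87
Projection coefficient = 88/87 = 1.0115

1.0115


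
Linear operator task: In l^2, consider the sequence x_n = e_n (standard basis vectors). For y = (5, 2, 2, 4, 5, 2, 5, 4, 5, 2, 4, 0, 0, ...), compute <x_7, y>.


x_7 = e_7 is the standard basis vector with 1 in position 7.
<x_7, y> = y_7 = 5
As n -> infinity, <x_n, y> -> 0, confirming weak convergence of (x_n) to 0.

5


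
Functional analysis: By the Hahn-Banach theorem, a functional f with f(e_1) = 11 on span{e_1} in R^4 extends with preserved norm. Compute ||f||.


The norm of f is given by ||f|| = sup_{||x||=1} |f(x)|.
On span{e_1}, ||e_1|| = 1, so ||f|| = |f(e_1)| / ||e_1||
= |11| / 1 = 11.0000

11.0000


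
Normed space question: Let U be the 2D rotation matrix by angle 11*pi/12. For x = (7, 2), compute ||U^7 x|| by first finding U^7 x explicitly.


U is a rotation by theta = 11*pi/12
U^7 = rotation by 7*theta = 77*pi/12 = 5*pi/12 (mod 2*pi)
cos(5*pi/12) = 0.2588, sin(5*pi/12) = 0.9659
U^7 x = (0.2588 * 7 - 0.9659 * 2, 0.9659 * 7 + 0.2588 * 2)
= (-0.1201, 7.2791)
||U^7 x|| = sqrt((-0.1201)^2 + 7.2791^2) = sqrt(53.0000) = 7.2801

7.2801


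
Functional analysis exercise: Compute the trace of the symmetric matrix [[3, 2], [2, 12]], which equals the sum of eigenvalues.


For a self-adjoint (symmetric) matrix, the eigenvalues are real.
The sum of eigenvalues equals the trace of the matrix.
trace = 3 + 12 = 15

15


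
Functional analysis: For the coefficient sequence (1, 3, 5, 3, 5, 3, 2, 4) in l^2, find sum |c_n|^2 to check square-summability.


sum |c_n|^2 = 1^2 + 3^2 + 5^2 + 3^2 + 5^2 + 3^2 + 2^2 + 4^2
= 1 + 9 + 25 + 9 + 25 + 9 + 4 + 16
= 98

98


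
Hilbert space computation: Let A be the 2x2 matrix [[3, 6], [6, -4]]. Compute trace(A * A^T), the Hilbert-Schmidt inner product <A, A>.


trace(A * A^T) = sum of squares of all entries
= 3^2 + 6^2 + 6^2 + (-4)^2
= 9 + 36 + 36 + 16
= 97

97


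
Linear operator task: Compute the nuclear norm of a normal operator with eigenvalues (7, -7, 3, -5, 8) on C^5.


For a normal operator, singular values equal |eigenvalues|.
Trace norm = sum |lambda_i| = 7 + 7 + 3 + 5 + 8
= 30

30


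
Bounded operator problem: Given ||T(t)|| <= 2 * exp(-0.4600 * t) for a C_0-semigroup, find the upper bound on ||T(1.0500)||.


||T(1.0500)|| <= 2 * exp(-0.4600 * 1.0500)
= 2 * exp(-0.4830)
= 2 * 0.6169
= 1.2339

1.2339


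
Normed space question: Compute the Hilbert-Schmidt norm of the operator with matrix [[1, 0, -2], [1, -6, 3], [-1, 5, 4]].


The Hilbert-Schmidt norm is sqrt(sum of squares of all entries).
Sum of squares = 1^2 + 0^2 + (-2)^2 + 1^2 + (-6)^2 + 3^2 + (-1)^2 + 5^2 + 4^2
= 1 + 0 + 4 + 1 + 36 + 9 + 1 + 25 + 16 = 93
||T||_HS = sqrt(93) = 9.6437

9.6437


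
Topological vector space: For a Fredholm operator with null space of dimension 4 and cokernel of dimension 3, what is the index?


The Fredholm index is defined as ind(T) = dim(ker T) - dim(coker T)
= 4 - 3
= 1

1


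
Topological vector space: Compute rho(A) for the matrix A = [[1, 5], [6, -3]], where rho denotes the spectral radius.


For a 2x2 matrix, eigenvalues satisfy lambda^2 - (trace)*lambda + det = 0
trace = 1 + -3 = -2
det = 1*-3 - 5*6 = -33
discriminant = (-2)^2 - 4*(-33) = 136
spectral radius = max |eigenvalue| = 6.8310

6.8310


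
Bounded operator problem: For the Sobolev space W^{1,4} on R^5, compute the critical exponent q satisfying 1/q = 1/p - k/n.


Using the Sobolev embedding formula: 1/q = 1/p - k/n
1/q = 1/4 - 1/5 = 1/20
q = 1/(1/20) = 20

20.0000


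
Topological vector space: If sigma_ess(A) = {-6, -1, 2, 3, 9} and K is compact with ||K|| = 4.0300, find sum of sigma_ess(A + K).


By Weyl's theorem, the essential spectrum is invariant under compact perturbations.
sigma_ess(A + K) = sigma_ess(A) = {-6, -1, 2, 3, 9}
Sum = -6 + -1 + 2 + 3 + 9 = 7

7


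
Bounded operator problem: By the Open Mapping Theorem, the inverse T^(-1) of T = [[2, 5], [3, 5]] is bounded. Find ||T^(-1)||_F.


det(T) = 2*5 - 5*3 = -5
T^(-1) = (1/-5) * [[5, -5], [-3, 2]] = [[-1.0000, 1.0000], [0.6000, -0.4000]]
||T^(-1)||_F^2 = (-1.0000)^2 + 1.0000^2 + 0.6000^2 + (-0.4000)^2 = 2.5200
||T^(-1)||_F = sqrt(2.5200) = 1.5875

1.5875


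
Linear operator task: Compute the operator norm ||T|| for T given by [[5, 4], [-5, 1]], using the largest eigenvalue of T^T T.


A^T A = [[50, 15], [15, 17]]
trace(A^T A) = 67, det(A^T A) = 625
discriminant = 67^2 - 4*625 = 1989
Largest eigenvalue of A^T A = (trace + sqrt(disc))/2 = 55.7991
||T|| = sqrt(55.7991) = 7.4699

7.4699


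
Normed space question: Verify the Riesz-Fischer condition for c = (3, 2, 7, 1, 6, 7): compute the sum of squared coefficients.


sum |c_n|^2 = 3^2 + 2^2 + 7^2 + 1^2 + 6^2 + 7^2
= 9 + 4 + 49 + 1 + 36 + 49
= 148

148


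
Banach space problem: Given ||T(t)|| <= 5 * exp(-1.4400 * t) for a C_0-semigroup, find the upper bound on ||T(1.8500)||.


||T(1.8500)|| <= 5 * exp(-1.4400 * 1.8500)
= 5 * exp(-2.6640)
= 5 * 0.0697
= 0.3483

0.3483


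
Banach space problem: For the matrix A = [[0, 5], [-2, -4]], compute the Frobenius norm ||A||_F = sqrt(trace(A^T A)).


||A||_F^2 = sum a_ij^2
= 0^2 + 5^2 + (-2)^2 + (-4)^2
= 0 + 25 + 4 + 16 = 45
||A||_F = sqrt(45) = 6.7082

6.7082


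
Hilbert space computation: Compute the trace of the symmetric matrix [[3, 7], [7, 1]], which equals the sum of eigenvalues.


For a self-adjoint (symmetric) matrix, the eigenvalues are real.
The sum of eigenvalues equals the trace of the matrix.
trace = 3 + 1 = 4

4


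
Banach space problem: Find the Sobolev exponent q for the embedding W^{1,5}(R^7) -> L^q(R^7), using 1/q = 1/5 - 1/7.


Using the Sobolev embedding formula: 1/q = 1/p - k/n
1/q = 1/5 - 1/7 = 2/35
q = 1/(2/35) = 35/2 = 17.5000

17.5000


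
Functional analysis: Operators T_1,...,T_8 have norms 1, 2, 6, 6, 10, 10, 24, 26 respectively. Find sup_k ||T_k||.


By the Uniform Boundedness Principle, the supremum of norms is finite.
sup_k ||T_k|| = max(1, 2, 6, 6, 10, 10, 24, 26) = 26

26


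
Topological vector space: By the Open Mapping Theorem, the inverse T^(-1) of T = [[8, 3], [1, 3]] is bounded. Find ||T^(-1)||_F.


det(T) = 8*3 - 3*1 = 21
T^(-1) = (1/21) * [[3, -3], [-1, 8]] = [[0.1429, -0.1429], [-0.0476, 0.3810]]
||T^(-1)||_F^2 = 0.1429^2 + (-0.1429)^2 + (-0.0476)^2 + 0.3810^2 = 0.1882
||T^(-1)||_F = sqrt(0.1882) = 0.4338

0.4338


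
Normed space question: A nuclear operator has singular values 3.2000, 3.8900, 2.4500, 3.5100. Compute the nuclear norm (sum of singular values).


The nuclear norm is the sum of all singular values.
||T||_1 = 3.2000 + 3.8900 + 2.4500 + 3.5100
= 13.0500

13.0500


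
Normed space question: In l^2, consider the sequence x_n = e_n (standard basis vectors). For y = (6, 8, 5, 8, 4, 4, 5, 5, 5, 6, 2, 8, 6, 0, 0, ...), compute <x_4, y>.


x_4 = e_4 is the standard basis vector with 1 in position 4.
<x_4, y> = y_4 = 8
As n -> infinity, <x_n, y> -> 0, confirming weak convergence of (x_n) to 0.

8


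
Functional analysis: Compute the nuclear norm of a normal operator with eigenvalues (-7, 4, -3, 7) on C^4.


For a normal operator, singular values equal |eigenvalues|.
Trace norm = sum |lambda_i| = 7 + 4 + 3 + 7
= 21

21


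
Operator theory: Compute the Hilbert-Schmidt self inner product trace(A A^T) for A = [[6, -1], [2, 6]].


trace(A * A^T) = sum of squares of all entries
= 6^2 + (-1)^2 + 2^2 + 6^2
= 36 + 1 + 4 + 36
= 77

77


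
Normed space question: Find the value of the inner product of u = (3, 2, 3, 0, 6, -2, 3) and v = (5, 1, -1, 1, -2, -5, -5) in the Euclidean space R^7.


Computing the standard inner product <u, v> = sum u_i * v_i
= 3*5 + 2*1 + 3*-1 + 0*1 + 6*-2 + -2*-5 + 3*-5
= 15 + 2 + -3 + 0 + -12 + 10 + -15
= -3

-3


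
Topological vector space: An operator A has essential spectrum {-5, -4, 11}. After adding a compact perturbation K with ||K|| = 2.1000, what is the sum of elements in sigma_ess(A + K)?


By Weyl's theorem, the essential spectrum is invariant under compact perturbations.
sigma_ess(A + K) = sigma_ess(A) = {-5, -4, 11}
Sum = -5 + -4 + 11 = 2

2


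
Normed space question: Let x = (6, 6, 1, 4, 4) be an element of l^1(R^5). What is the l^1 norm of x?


The l^1 norm equals the sum of absolute values of all components.
||x||_1 = 6 + 6 + 1 + 4 + 4
= 21

21.0000


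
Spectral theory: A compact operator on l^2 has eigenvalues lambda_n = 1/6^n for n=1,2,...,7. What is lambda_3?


The eigenvalue formula gives lambda_3 = 1/6^3
= 1/216
= 0.0046

0.0046


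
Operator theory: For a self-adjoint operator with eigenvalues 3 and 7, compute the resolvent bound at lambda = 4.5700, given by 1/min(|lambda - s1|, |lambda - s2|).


dist(4.5700, {3, 7}) = min(|4.5700 - 3|, |4.5700 - 7|)
= min(1.5700, 2.4300) = 1.5700
Resolvent bound = 1/1.5700 = 0.6369

0.6369


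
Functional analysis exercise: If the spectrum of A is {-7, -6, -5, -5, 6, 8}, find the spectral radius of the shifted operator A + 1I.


Spectrum of A + 1I = {-6, -5, -4, -4, 7, 9}
Spectral radius = max |lambda| over the shifted spectrum
= max(6, 5, 4, 4, 7, 9) = 9

9


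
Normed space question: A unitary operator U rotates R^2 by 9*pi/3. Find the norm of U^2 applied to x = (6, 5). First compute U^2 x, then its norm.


U is a rotation by theta = 9*pi/3
U^2 = rotation by 2*theta = 18*pi/3 = 0*pi/3 (mod 2*pi)
cos(0*pi/3) = 1.0000, sin(0*pi/3) = 0.0000
U^2 x = (1.0000 * 6 - 0.0000 * 5, 0.0000 * 6 + 1.0000 * 5)
= (6.0000, 5.0000)
||U^2 x|| = sqrt(6.0000^2 + 5.0000^2) = sqrt(61.0000) = 7.8102

7.8102


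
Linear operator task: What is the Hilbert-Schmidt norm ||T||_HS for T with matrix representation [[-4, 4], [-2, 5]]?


The Hilbert-Schmidt norm is sqrt(sum of squares of all entries).
Sum of squares = (-4)^2 + 4^2 + (-2)^2 + 5^2
= 16 + 16 + 4 + 25 = 61
||T||_HS = sqrt(61) = 7.8102

7.8102


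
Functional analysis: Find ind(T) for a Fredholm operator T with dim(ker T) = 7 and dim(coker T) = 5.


The Fredholm index is defined as ind(T) = dim(ker T) - dim(coker T)
= 7 - 5
= 2

2


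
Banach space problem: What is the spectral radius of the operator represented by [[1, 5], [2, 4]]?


For a 2x2 matrix, eigenvalues satisfy lambda^2 - (trace)*lambda + det = 0
trace = 1 + 4 = 5
det = 1*4 - 5*2 = -6
discriminant = 5^2 - 4*(-6) = 49
spectral radius = max |eigenvalue| = 6.0000

6.0000


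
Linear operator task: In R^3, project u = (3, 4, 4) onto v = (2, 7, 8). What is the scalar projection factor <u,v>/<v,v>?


Computing <u,v> = 3*2 + 4*7 + 4*8 = 66
Computing <v,v> = 2^2 + 7^2 + 8^2 = 117
Projection coefficient = 66/117 = 0.5641

0.5641


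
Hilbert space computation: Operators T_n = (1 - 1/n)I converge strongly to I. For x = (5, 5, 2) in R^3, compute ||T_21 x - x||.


T_21 x - x = (1 - 1/21)x - x = -x/21
||x|| = sqrt(54) = 7.3485
||T_21 x - x|| = ||x||/21 = 7.3485/21 = 0.3499

0.3499


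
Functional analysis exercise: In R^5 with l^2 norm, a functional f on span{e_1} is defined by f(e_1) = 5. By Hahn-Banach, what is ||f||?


The norm of f is given by ||f|| = sup_{||x||=1} |f(x)|.
On span{e_1}, ||e_1|| = 1, so ||f|| = |f(e_1)| / ||e_1||
= |5| / 1 = 5.0000

5.0000


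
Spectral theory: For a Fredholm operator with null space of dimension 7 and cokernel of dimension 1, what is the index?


The Fredholm index is defined as ind(T) = dim(ker T) - dim(coker T)
= 7 - 1
= 6

6


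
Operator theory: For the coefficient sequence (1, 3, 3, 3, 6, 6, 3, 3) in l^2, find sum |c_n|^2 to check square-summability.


sum |c_n|^2 = 1^2 + 3^2 + 3^2 + 3^2 + 6^2 + 6^2 + 3^2 + 3^2
= 1 + 9 + 9 + 9 + 36 + 36 + 9 + 9
= 118

118


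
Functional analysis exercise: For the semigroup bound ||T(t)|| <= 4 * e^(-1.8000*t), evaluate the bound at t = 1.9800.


||T(1.9800)|| <= 4 * exp(-1.8000 * 1.9800)
= 4 * exp(-3.5640)
= 4 * 0.0283
= 0.1133

0.1133


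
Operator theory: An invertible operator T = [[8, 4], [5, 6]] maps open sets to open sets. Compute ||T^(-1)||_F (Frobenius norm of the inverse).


det(T) = 8*6 - 4*5 = 28
T^(-1) = (1/28) * [[6, -4], [-5, 8]] = [[0.2143, -0.1429], [-0.1786, 0.2857]]
||T^(-1)||_F^2 = 0.2143^2 + (-0.1429)^2 + (-0.1786)^2 + 0.2857^2 = 0.1798
||T^(-1)||_F = sqrt(0.1798) = 0.4241

0.4241


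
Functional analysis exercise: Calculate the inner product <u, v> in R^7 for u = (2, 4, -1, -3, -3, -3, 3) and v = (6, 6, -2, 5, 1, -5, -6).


Computing the standard inner product <u, v> = sum u_i * v_i
= 2*6 + 4*6 + -1*-2 + -3*5 + -3*1 + -3*-5 + 3*-6
= 12 + 24 + 2 + -15 + -3 + 15 + -18
= 17

17


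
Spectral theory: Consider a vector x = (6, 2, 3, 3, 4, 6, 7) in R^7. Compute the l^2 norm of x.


The l^2 norm = (sum |x_i|^2)^(1/2)
Sum of 2th powers = 36 + 4 + 9 + 9 + 16 + 36 + 49 = 159
||x||_2 = (159)^(1/2) = 12.6095

12.6095


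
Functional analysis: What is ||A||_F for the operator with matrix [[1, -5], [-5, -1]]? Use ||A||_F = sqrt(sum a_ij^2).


||A||_F^2 = sum a_ij^2
= 1^2 + (-5)^2 + (-5)^2 + (-1)^2
= 1 + 25 + 25 + 1 = 52
||A||_F = sqrt(52) = 7.2111

7.2111


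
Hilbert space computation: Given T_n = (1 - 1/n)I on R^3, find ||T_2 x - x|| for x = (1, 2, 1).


T_2 x - x = (1 - 1/2)x - x = -x/2
||x|| = sqrt(6) = 2.4495
||T_2 x - x|| = ||x||/2 = 2.4495/2 = 1.2247

1.2247


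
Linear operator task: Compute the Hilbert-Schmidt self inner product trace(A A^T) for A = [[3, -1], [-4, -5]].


trace(A * A^T) = sum of squares of all entries
= 3^2 + (-1)^2 + (-4)^2 + (-5)^2
= 9 + 1 + 16 + 25
= 51

51


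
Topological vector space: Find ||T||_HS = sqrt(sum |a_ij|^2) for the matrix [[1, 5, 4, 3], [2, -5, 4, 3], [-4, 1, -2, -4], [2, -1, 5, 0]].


The Hilbert-Schmidt norm is sqrt(sum of squares of all entries).
Sum of squares = 1^2 + 5^2 + 4^2 + 3^2 + 2^2 + (-5)^2 + 4^2 + 3^2 + (-4)^2 + 1^2 + (-2)^2 + (-4)^2 + 2^2 + (-1)^2 + 5^2 + 0^2
= 1 + 25 + 16 + 9 + 4 + 25 + 16 + 9 + 16 + 1 + 4 + 16 + 4 + 1 + 25 + 0 = 172
||T||_HS = sqrt(172) = 13.1149

13.1149


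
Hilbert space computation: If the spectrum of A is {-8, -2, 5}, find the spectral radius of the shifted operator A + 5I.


Spectrum of A + 5I = {-3, 3, 10}
Spectral radius = max |lambda| over the shifted spectrum
= max(3, 3, 10) = 10

10


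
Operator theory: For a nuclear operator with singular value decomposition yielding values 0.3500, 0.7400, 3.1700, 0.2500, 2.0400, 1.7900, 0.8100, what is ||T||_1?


The nuclear norm is the sum of all singular values.
||T||_1 = 0.3500 + 0.7400 + 3.1700 + 0.2500 + 2.0400 + 1.7900 + 0.8100
= 9.1500

9.1500


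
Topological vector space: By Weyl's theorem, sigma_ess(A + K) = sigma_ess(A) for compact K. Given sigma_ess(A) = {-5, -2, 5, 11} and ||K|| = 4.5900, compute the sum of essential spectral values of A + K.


By Weyl's theorem, the essential spectrum is invariant under compact perturbations.
sigma_ess(A + K) = sigma_ess(A) = {-5, -2, 5, 11}
Sum = -5 + -2 + 5 + 11 = 9

9


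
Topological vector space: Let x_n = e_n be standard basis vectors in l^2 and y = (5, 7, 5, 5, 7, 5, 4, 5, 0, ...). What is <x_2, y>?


x_2 = e_2 is the standard basis vector with 1 in position 2.
<x_2, y> = y_2 = 7
As n -> infinity, <x_n, y> -> 0, confirming weak convergence of (x_n) to 0.

7


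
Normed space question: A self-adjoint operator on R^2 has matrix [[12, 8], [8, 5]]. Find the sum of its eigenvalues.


For a self-adjoint (symmetric) matrix, the eigenvalues are real.
The sum of eigenvalues equals the trace of the matrix.
trace = 12 + 5 = 17

17


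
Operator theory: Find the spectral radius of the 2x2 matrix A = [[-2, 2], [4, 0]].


For a 2x2 matrix, eigenvalues satisfy lambda^2 - (trace)*lambda + det = 0
trace = -2 + 0 = -2
det = -2*0 - 2*4 = -8
discriminant = (-2)^2 - 4*(-8) = 36
spectral radius = max |eigenvalue| = 4.0000

4.0000


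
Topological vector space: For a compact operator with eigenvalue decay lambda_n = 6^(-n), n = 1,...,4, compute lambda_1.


The eigenvalue formula gives lambda_1 = 1/6^1
= 1/6
= 0.1667

0.1667


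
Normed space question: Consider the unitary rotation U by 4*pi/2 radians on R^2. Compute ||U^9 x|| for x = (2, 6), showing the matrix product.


U is a rotation by theta = 4*pi/2
U^9 = rotation by 9*theta = 36*pi/2 = 0*pi/2 (mod 2*pi)
cos(0*pi/2) = 1.0000, sin(0*pi/2) = 0.0000
U^9 x = (1.0000 * 2 - 0.0000 * 6, 0.0000 * 2 + 1.0000 * 6)
= (2.0000, 6.0000)
||U^9 x|| = sqrt(2.0000^2 + 6.0000^2) = sqrt(40.0000) = 6.3246

6.3246


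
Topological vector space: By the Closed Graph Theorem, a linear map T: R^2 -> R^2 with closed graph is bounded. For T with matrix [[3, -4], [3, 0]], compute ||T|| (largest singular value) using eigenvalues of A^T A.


A^T A = [[18, -12], [-12, 16]]
trace(A^T A) = 34, det(A^T A) = 144
discriminant = 34^2 - 4*144 = 580
Largest eigenvalue of A^T A = (trace + sqrt(disc))/2 = 29.0416
||T|| = sqrt(29.0416) = 5.3890

5.3890


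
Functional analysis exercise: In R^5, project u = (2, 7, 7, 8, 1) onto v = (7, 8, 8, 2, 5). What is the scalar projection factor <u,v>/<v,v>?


Computing <u,v> = 2*7 + 7*8 + 7*8 + 8*2 + 1*5 = 147
Computing <v,v> = 7^2 + 8^2 + 8^2 + 2^2 + 5^2 = 206
Projection coefficient = 147/206 = 0.7136

0.7136


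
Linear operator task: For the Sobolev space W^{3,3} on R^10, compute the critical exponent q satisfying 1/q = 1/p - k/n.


Using the Sobolev embedding formula: 1/q = 1/p - k/n
1/q = 1/3 - 3/10 = 1/30
q = 1/(1/30) = 30

30.0000


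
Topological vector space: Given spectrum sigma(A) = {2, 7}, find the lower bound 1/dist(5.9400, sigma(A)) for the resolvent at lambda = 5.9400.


dist(5.9400, {2, 7}) = min(|5.9400 - 2|, |5.9400 - 7|)
= min(3.9400, 1.0600) = 1.0600
Resolvent bound = 1/1.0600 = 0.9434

0.9434


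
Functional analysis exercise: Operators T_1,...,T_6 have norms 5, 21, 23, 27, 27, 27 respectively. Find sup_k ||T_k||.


By the Uniform Boundedness Principle, the supremum of norms is finite.
sup_k ||T_k|| = max(5, 21, 23, 27, 27, 27) = 27

27


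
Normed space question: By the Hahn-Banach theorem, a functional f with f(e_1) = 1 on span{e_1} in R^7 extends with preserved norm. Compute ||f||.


The norm of f is given by ||f|| = sup_{||x||=1} |f(x)|.
On span{e_1}, ||e_1|| = 1, so ||f|| = |f(e_1)| / ||e_1||
= |1| / 1 = 1.0000

1.0000


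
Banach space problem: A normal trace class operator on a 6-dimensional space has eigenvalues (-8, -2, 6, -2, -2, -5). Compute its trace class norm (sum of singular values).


For a normal operator, singular values equal |eigenvalues|.
Trace norm = sum |lambda_i| = 8 + 2 + 6 + 2 + 2 + 5
= 25

25


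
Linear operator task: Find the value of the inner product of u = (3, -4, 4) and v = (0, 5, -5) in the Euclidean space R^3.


Computing the standard inner product <u, v> = sum u_i * v_i
= 3*0 + -4*5 + 4*-5
= 0 + -20 + -20
= -40

-40


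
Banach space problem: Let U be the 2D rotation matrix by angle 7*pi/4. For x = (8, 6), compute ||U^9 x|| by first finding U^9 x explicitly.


U is a rotation by theta = 7*pi/4
U^9 = rotation by 9*theta = 63*pi/4 = 7*pi/4 (mod 2*pi)
cos(7*pi/4) = 0.7071, sin(7*pi/4) = -0.7071
U^9 x = (0.7071 * 8 - -0.7071 * 6, -0.7071 * 8 + 0.7071 * 6)
= (9.8995, -1.4142)
||U^9 x|| = sqrt(9.8995^2 + (-1.4142)^2) = sqrt(100.0000) = 10.0000

10.0000


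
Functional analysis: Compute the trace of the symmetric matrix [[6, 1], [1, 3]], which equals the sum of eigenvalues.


For a self-adjoint (symmetric) matrix, the eigenvalues are real.
The sum of eigenvalues equals the trace of the matrix.
trace = 6 + 3 = 9

9


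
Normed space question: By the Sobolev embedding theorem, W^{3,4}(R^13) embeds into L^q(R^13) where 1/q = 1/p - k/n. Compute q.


Using the Sobolev embedding formula: 1/q = 1/p - k/n
1/q = 1/4 - 3/13 = 1/52
q = 1/(1/52) = 52

52.0000


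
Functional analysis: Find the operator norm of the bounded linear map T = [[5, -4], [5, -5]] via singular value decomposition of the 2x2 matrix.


A^T A = [[50, -45], [-45, 41]]
trace(A^T A) = 91, det(A^T A) = 25
discriminant = 91^2 - 4*25 = 8181
Largest eigenvalue of A^T A = (trace + sqrt(disc))/2 = 90.7244
||T|| = sqrt(90.7244) = 9.5249

9.5249


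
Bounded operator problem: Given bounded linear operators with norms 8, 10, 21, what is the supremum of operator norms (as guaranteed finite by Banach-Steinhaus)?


By the Uniform Boundedness Principle, the supremum of norms is finite.
sup_k ||T_k|| = max(8, 10, 21) = 21

21


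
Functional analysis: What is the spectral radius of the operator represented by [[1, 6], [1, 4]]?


For a 2x2 matrix, eigenvalues satisfy lambda^2 - (trace)*lambda + det = 0
trace = 1 + 4 = 5
det = 1*4 - 6*1 = -2
discriminant = 5^2 - 4*(-2) = 33
spectral radius = max |eigenvalue| = 5.3723

5.3723


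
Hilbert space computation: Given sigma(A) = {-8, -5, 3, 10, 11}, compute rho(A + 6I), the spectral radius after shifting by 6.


Spectrum of A + 6I = {-2, 1, 9, 16, 17}
Spectral radius = max |lambda| over the shifted spectrum
= max(2, 1, 9, 16, 17) = 17

17


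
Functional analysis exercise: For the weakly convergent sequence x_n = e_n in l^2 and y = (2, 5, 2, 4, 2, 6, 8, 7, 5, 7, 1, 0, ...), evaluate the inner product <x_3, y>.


x_3 = e_3 is the standard basis vector with 1 in position 3.
<x_3, y> = y_3 = 2
As n -> infinity, <x_n, y> -> 0, confirming weak convergence of (x_n) to 0.

2


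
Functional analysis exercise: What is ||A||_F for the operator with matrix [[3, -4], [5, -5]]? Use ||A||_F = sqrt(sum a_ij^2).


||A||_F^2 = sum a_ij^2
= 3^2 + (-4)^2 + 5^2 + (-5)^2
= 9 + 16 + 25 + 25 = 75
||A||_F = sqrt(75) = 8.6603

8.6603


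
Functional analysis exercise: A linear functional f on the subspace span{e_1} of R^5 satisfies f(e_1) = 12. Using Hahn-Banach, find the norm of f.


The norm of f is given by ||f|| = sup_{||x||=1} |f(x)|.
On span{e_1}, ||e_1|| = 1, so ||f|| = |f(e_1)| / ||e_1||
= |12| / 1 = 12.0000

12.0000


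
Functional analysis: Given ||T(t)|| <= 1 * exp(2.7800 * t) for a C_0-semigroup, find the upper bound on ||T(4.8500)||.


||T(4.8500)|| <= 1 * exp(2.7800 * 4.8500)
= 1 * exp(13.4830)
= 1 * 717121.0975
= 717121.0975

717121.0975


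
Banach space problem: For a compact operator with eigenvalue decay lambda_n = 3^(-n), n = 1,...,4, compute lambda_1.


The eigenvalue formula gives lambda_1 = 1/3^1
= 1/3
= 0.3333

0.3333


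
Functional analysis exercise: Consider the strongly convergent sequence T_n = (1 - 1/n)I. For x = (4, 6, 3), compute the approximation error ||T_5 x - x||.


T_5 x - x = (1 - 1/5)x - x = -x/5
||x|| = sqrt(61) = 7.8102
||T_5 x - x|| = ||x||/5 = 7.8102/5 = 1.5620

1.5620


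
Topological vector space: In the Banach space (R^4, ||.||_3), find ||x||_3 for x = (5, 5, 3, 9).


The l^3 norm = (sum |x_i|^3)^(1/3)
Sum of 3th powers = 125 + 125 + 27 + 729 = 1006
||x||_3 = (1006)^(1/3) = 10.0200

10.0200


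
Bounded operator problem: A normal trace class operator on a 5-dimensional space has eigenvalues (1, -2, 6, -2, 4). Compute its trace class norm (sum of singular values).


For a normal operator, singular values equal |eigenvalues|.
Trace norm = sum |lambda_i| = 1 + 2 + 6 + 2 + 4
= 15

15


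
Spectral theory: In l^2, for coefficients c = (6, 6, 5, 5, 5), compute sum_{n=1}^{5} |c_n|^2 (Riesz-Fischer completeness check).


sum |c_n|^2 = 6^2 + 6^2 + 5^2 + 5^2 + 5^2
= 36 + 36 + 25 + 25 + 25
= 147

147


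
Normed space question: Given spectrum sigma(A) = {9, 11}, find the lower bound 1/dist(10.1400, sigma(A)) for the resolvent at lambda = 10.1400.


dist(10.1400, {9, 11}) = min(|10.1400 - 9|, |10.1400 - 11|)
= min(1.1400, 0.8600) = 0.8600
Resolvent bound = 1/0.8600 = 1.1628

1.1628


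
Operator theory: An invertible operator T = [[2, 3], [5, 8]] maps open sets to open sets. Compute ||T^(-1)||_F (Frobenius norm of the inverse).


det(T) = 2*8 - 3*5 = 1
T^(-1) = (1/1) * [[8, -3], [-5, 2]] = [[8.0000, -3.0000], [-5.0000, 2.0000]]
||T^(-1)||_F^2 = 8.0000^2 + (-3.0000)^2 + (-5.0000)^2 + 2.0000^2 = 102.0000
||T^(-1)||_F = sqrt(102.0000) = 10.0995

10.0995


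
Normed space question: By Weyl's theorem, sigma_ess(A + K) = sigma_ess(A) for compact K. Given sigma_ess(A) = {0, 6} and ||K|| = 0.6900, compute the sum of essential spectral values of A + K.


By Weyl's theorem, the essential spectrum is invariant under compact perturbations.
sigma_ess(A + K) = sigma_ess(A) = {0, 6}
Sum = 0 + 6 = 6

6


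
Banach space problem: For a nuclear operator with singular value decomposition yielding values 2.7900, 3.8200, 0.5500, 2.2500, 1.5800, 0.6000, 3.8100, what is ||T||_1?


The nuclear norm is the sum of all singular values.
||T||_1 = 2.7900 + 3.8200 + 0.5500 + 2.2500 + 1.5800 + 0.6000 + 3.8100
= 15.4000

15.4000


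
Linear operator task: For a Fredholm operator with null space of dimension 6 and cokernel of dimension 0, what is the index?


The Fredholm index is defined as ind(T) = dim(ker T) - dim(coker T)
= 6 - 0
= 6

6


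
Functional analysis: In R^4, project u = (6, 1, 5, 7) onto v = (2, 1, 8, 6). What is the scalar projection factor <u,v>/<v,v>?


Computing <u,v> = 6*2 + 1*1 + 5*8 + 7*6 = 95
Computing <v,v> = 2^2 + 1^2 + 8^2 + 6^2 = 105
Projection coefficient = 95/105 = 0.9048

0.9048


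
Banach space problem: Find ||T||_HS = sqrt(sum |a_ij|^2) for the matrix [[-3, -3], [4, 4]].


The Hilbert-Schmidt norm is sqrt(sum of squares of all entries).
Sum of squares = (-3)^2 + (-3)^2 + 4^2 + 4^2
= 9 + 9 + 16 + 16 = 50
||T||_HS = sqrt(50) = 7.0711

7.0711


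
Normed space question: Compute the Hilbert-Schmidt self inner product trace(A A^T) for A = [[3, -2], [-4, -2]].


trace(A * A^T) = sum of squares of all entries
= 3^2 + (-2)^2 + (-4)^2 + (-2)^2
= 9 + 4 + 16 + 4
= 33

33


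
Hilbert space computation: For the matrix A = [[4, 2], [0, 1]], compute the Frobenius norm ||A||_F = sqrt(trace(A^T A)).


||A||_F^2 = sum a_ij^2
= 4^2 + 2^2 + 0^2 + 1^2
= 16 + 4 + 0 + 1 = 21
||A||_F = sqrt(21) = 4.5826

4.5826


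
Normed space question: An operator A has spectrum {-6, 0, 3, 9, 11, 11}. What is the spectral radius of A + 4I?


Spectrum of A + 4I = {-2, 4, 7, 13, 15, 15}
Spectral radius = max |lambda| over the shifted spectrum
= max(2, 4, 7, 13, 15, 15) = 15

15


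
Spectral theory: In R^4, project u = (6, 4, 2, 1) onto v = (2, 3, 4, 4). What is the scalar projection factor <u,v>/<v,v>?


Computing <u,v> = 6*2 + 4*3 + 2*4 + 1*4 = 36
Computing <v,v> = 2^2 + 3^2 + 4^2 + 4^2 = 45
Projection coefficient = 36/45 = 0.8000

0.8000


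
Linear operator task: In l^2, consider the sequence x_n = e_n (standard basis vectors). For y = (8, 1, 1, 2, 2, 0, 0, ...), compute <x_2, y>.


x_2 = e_2 is the standard basis vector with 1 in position 2.
<x_2, y> = y_2 = 1
As n -> infinity, <x_n, y> -> 0, confirming weak convergence of (x_n) to 0.

1


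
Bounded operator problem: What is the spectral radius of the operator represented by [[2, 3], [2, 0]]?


For a 2x2 matrix, eigenvalues satisfy lambda^2 - (trace)*lambda + det = 0
trace = 2 + 0 = 2
det = 2*0 - 3*2 = -6
discriminant = 2^2 - 4*(-6) = 28
spectral radius = max |eigenvalue| = 3.6458

3.6458


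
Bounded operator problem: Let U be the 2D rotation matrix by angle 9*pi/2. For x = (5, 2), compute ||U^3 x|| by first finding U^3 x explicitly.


U is a rotation by theta = 9*pi/2
U^3 = rotation by 3*theta = 27*pi/2 = 3*pi/2 (mod 2*pi)
cos(3*pi/2) = 0.0000, sin(3*pi/2) = -1.0000
U^3 x = (0.0000 * 5 - -1.0000 * 2, -1.0000 * 5 + 0.0000 * 2)
= (2.0000, -5.0000)
||U^3 x|| = sqrt(2.0000^2 + (-5.0000)^2) = sqrt(29.0000) = 5.3852

5.3852


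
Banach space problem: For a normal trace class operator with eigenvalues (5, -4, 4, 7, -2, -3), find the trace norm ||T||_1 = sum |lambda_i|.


For a normal operator, singular values equal |eigenvalues|.
Trace norm = sum |lambda_i| = 5 + 4 + 4 + 7 + 2 + 3
= 25

25


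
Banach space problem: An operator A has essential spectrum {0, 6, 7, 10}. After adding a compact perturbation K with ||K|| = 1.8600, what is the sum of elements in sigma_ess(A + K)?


By Weyl's theorem, the essential spectrum is invariant under compact perturbations.
sigma_ess(A + K) = sigma_ess(A) = {0, 6, 7, 10}
Sum = 0 + 6 + 7 + 10 = 23

23


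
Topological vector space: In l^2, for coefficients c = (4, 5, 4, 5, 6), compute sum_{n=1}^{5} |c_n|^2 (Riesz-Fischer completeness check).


sum |c_n|^2 = 4^2 + 5^2 + 4^2 + 5^2 + 6^2
= 16 + 25 + 16 + 25 + 36
= 118

118


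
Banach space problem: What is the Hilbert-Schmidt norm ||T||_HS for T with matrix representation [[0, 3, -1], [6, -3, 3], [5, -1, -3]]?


The Hilbert-Schmidt norm is sqrt(sum of squares of all entries).
Sum of squares = 0^2 + 3^2 + (-1)^2 + 6^2 + (-3)^2 + 3^2 + 5^2 + (-1)^2 + (-3)^2
= 0 + 9 + 1 + 36 + 9 + 9 + 25 + 1 + 9 = 99
||T||_HS = sqrt(99) = 9.9499

9.9499


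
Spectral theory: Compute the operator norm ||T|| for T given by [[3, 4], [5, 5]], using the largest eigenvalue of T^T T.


A^T A = [[34, 37], [37, 41]]
trace(A^T A) = 75, det(A^T A) = 25
discriminant = 75^2 - 4*25 = 5525
Largest eigenvalue of A^T A = (trace + sqrt(disc))/2 = 74.6652
||T|| = sqrt(74.6652) = 8.6409

8.6409


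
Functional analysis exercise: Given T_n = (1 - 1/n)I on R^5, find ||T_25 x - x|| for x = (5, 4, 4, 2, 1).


T_25 x - x = (1 - 1/25)x - x = -x/25
||x|| = sqrt(62) = 7.8740
||T_25 x - x|| = ||x||/25 = 7.8740/25 = 0.3150

0.3150


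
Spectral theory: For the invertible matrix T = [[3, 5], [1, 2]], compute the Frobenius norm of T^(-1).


det(T) = 3*2 - 5*1 = 1
T^(-1) = (1/1) * [[2, -5], [-1, 3]] = [[2.0000, -5.0000], [-1.0000, 3.0000]]
||T^(-1)||_F^2 = 2.0000^2 + (-5.0000)^2 + (-1.0000)^2 + 3.0000^2 = 39.0000
||T^(-1)||_F = sqrt(39.0000) = 6.2450

6.2450


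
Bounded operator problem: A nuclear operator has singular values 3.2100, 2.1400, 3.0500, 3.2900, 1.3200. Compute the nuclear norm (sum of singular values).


The nuclear norm is the sum of all singular values.
||T||_1 = 3.2100 + 2.1400 + 3.0500 + 3.2900 + 1.3200
= 13.0100

13.0100


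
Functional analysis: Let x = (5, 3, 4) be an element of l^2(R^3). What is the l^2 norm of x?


The l^2 norm = (sum |x_i|^2)^(1/2)
Sum of 2th powers = 25 + 9 + 16 = 50
||x||_2 = (50)^(1/2) = 7.0711

7.0711


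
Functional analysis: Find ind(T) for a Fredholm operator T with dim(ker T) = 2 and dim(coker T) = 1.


The Fredholm index is defined as ind(T) = dim(ker T) - dim(coker T)
= 2 - 1
= 1

1


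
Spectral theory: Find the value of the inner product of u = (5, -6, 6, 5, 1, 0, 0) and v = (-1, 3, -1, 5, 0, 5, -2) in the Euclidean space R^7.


Computing the standard inner product <u, v> = sum u_i * v_i
= 5*-1 + -6*3 + 6*-1 + 5*5 + 1*0 + 0*5 + 0*-2
= -5 + -18 + -6 + 25 + 0 + 0 + 0
= -4

-4


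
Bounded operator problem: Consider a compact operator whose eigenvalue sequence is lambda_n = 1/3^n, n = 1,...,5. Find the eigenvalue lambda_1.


The eigenvalue formula gives lambda_1 = 1/3^1
= 1/3
= 0.3333

0.3333


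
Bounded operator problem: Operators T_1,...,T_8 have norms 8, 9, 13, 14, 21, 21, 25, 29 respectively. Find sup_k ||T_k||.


By the Uniform Boundedness Principle, the supremum of norms is finite.
sup_k ||T_k|| = max(8, 9, 13, 14, 21, 21, 25, 29) = 29

29


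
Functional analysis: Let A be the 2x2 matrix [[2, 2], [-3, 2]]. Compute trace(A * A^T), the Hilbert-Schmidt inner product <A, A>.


trace(A * A^T) = sum of squares of all entries
= 2^2 + 2^2 + (-3)^2 + 2^2
= 4 + 4 + 9 + 4
= 21

21


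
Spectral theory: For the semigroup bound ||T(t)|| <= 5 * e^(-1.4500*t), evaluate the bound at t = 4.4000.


||T(4.4000)|| <= 5 * exp(-1.4500 * 4.4000)
= 5 * exp(-6.3800)
= 5 * 0.0017
= 0.0085

0.0085


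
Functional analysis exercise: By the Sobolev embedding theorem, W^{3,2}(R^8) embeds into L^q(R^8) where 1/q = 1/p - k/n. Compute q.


Using the Sobolev embedding formula: 1/q = 1/p - k/n
1/q = 1/2 - 3/8 = 1/8
q = 1/(1/8) = 8

8.0000


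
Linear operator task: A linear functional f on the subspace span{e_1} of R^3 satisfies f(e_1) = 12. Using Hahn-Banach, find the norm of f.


The norm of f is given by ||f|| = sup_{||x||=1} |f(x)|.
On span{e_1}, ||e_1|| = 1, so ||f|| = |f(e_1)| / ||e_1||
= |12| / 1 = 12.0000

12.0000


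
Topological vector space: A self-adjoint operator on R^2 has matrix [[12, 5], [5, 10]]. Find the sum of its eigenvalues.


For a self-adjoint (symmetric) matrix, the eigenvalues are real.
The sum of eigenvalues equals the trace of the matrix.
trace = 12 + 10 = 22

22


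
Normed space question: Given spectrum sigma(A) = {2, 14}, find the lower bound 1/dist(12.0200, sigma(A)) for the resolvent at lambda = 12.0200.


dist(12.0200, {2, 14}) = min(|12.0200 - 2|, |12.0200 - 14|)
= min(10.0200, 1.9800) = 1.9800
Resolvent bound = 1/1.9800 = 0.5051

0.5051


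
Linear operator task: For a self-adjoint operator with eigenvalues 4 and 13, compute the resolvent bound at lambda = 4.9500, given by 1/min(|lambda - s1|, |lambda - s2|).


dist(4.9500, {4, 13}) = min(|4.9500 - 4|, |4.9500 - 13|)
= min(0.9500, 8.0500) = 0.9500
Resolvent bound = 1/0.9500 = 1.0526

1.0526


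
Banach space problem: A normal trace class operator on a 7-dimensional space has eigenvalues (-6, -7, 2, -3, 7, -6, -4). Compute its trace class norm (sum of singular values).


For a normal operator, singular values equal |eigenvalues|.
Trace norm = sum |lambda_i| = 6 + 7 + 2 + 3 + 7 + 6 + 4
= 35

35


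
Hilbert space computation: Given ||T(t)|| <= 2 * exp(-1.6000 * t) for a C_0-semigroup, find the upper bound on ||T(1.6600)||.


||T(1.6600)|| <= 2 * exp(-1.6000 * 1.6600)
= 2 * exp(-2.6560)
= 2 * 0.0702
= 0.1405

0.1405


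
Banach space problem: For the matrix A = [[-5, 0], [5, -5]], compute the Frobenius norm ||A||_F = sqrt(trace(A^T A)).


||A||_F^2 = sum a_ij^2
= (-5)^2 + 0^2 + 5^2 + (-5)^2
= 25 + 0 + 25 + 25 = 75
||A||_F = sqrt(75) = 8.6603

8.6603


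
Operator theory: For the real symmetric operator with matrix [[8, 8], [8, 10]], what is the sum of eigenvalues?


For a self-adjoint (symmetric) matrix, the eigenvalues are real.
The sum of eigenvalues equals the trace of the matrix.
trace = 8 + 10 = 18

18


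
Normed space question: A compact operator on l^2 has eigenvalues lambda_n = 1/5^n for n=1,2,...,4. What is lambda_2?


The eigenvalue formula gives lambda_2 = 1/5^2
= 1/25
= 0.0400

0.0400


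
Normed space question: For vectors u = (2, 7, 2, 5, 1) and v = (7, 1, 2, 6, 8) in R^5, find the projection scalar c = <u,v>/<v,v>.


Computing <u,v> = 2*7 + 7*1 + 2*2 + 5*6 + 1*8 = 63
Computing <v,v> = 7^2 + 1^2 + 2^2 + 6^2 + 8^2 = 154
Projection coefficient = 63/154 = 0.4091

0.4091


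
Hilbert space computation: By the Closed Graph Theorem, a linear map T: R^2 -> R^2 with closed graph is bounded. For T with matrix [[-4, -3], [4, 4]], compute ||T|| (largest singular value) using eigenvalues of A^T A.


A^T A = [[32, 28], [28, 25]]
trace(A^T A) = 57, det(A^T A) = 16
discriminant = 57^2 - 4*16 = 3185
Largest eigenvalue of A^T A = (trace + sqrt(disc))/2 = 56.7179
||T|| = sqrt(56.7179) = 7.5311

7.5311


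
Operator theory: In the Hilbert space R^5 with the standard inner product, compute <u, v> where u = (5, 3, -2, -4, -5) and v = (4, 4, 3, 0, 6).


Computing the standard inner product <u, v> = sum u_i * v_i
= 5*4 + 3*4 + -2*3 + -4*0 + -5*6
= 20 + 12 + -6 + 0 + -30
= -4

-4


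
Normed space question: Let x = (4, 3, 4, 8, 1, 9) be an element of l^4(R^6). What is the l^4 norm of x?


The l^4 norm = (sum |x_i|^4)^(1/4)
Sum of 4th powers = 256 + 81 + 256 + 4096 + 1 + 6561 = 11251
||x||_4 = (11251)^(1/4) = 10.2991

10.2991


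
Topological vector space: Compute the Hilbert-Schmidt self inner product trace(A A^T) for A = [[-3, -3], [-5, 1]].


trace(A * A^T) = sum of squares of all entries
= (-3)^2 + (-3)^2 + (-5)^2 + 1^2
= 9 + 9 + 25 + 1
= 44

44


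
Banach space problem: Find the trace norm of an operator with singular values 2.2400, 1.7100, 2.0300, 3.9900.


The nuclear norm is the sum of all singular values.
||T||_1 = 2.2400 + 1.7100 + 2.0300 + 3.9900
= 9.9700

9.9700


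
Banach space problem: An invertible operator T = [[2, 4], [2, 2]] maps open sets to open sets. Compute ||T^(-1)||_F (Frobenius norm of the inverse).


det(T) = 2*2 - 4*2 = -4
T^(-1) = (1/-4) * [[2, -4], [-2, 2]] = [[-0.5000, 1.0000], [0.5000, -0.5000]]
||T^(-1)||_F^2 = (-0.5000)^2 + 1.0000^2 + 0.5000^2 + (-0.5000)^2 = 1.7500
||T^(-1)||_F = sqrt(1.7500) = 1.3229

1.3229


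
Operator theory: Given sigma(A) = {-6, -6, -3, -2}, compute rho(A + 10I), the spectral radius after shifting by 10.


Spectrum of A + 10I = {4, 4, 7, 8}
Spectral radius = max |lambda| over the shifted spectrum
= max(4, 4, 7, 8) = 8

8


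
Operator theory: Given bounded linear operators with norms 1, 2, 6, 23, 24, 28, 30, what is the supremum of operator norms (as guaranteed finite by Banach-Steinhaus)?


By the Uniform Boundedness Principle, the supremum of norms is finite.
sup_k ||T_k|| = max(1, 2, 6, 23, 24, 28, 30) = 30

30


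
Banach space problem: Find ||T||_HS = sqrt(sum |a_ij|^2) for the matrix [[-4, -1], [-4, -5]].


The Hilbert-Schmidt norm is sqrt(sum of squares of all entries).
Sum of squares = (-4)^2 + (-1)^2 + (-4)^2 + (-5)^2
= 16 + 1 + 16 + 25 = 58
||T||_HS = sqrt(58) = 7.6158

7.6158


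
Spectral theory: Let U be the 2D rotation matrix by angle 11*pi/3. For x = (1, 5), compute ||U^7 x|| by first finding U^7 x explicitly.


U is a rotation by theta = 11*pi/3
U^7 = rotation by 7*theta = 77*pi/3 = 5*pi/3 (mod 2*pi)
cos(5*pi/3) = 0.5000, sin(5*pi/3) = -0.8660
U^7 x = (0.5000 * 1 - -0.8660 * 5, -0.8660 * 1 + 0.5000 * 5)
= (4.8301, 1.6340)
||U^7 x|| = sqrt(4.8301^2 + 1.6340^2) = sqrt(26.0000) = 5.0990

5.0990


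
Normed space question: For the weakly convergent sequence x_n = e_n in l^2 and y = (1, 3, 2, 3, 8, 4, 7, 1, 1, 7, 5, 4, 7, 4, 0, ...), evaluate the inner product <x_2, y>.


x_2 = e_2 is the standard basis vector with 1 in position 2.
<x_2, y> = y_2 = 3
As n -> infinity, <x_n, y> -> 0, confirming weak convergence of (x_n) to 0.

3


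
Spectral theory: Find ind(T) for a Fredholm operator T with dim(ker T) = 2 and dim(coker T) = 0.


The Fredholm index is defined as ind(T) = dim(ker T) - dim(coker T)
= 2 - 0
= 2

2


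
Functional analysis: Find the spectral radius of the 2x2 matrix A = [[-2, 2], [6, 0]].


For a 2x2 matrix, eigenvalues satisfy lambda^2 - (trace)*lambda + det = 0
trace = -2 + 0 = -2
det = -2*0 - 2*6 = -12
discriminant = (-2)^2 - 4*(-12) = 52
spectral radius = max |eigenvalue| = 4.6056

4.6056


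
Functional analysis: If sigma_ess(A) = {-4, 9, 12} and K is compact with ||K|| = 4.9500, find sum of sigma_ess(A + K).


By Weyl's theorem, the essential spectrum is invariant under compact perturbations.
sigma_ess(A + K) = sigma_ess(A) = {-4, 9, 12}
Sum = -4 + 9 + 12 = 17

17


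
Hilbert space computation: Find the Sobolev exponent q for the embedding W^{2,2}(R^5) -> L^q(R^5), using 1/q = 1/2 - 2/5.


Using the Sobolev embedding formula: 1/q = 1/p - k/n
1/q = 1/2 - 2/5 = 1/10
q = 1/(1/10) = 10

10.0000


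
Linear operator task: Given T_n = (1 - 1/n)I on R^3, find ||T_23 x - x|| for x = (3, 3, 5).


T_23 x - x = (1 - 1/23)x - x = -x/23
||x|| = sqrt(43) = 6.5574
||T_23 x - x|| = ||x||/23 = 6.5574/23 = 0.2851

0.2851


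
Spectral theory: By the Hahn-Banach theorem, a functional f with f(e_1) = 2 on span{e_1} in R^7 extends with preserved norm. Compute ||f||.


The norm of f is given by ||f|| = sup_{||x||=1} |f(x)|.
On span{e_1}, ||e_1|| = 1, so ||f|| = |f(e_1)| / ||e_1||
= |2| / 1 = 2.0000

2.0000
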